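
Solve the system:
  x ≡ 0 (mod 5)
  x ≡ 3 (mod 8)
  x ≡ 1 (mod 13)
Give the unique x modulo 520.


Moduli 5, 8, 13 are pairwise coprime; by CRT there is a unique solution modulo M = 5 · 8 · 13 = 520.
Solve pairwise, accumulating the modulus:
  Start with x ≡ 0 (mod 5).
  Combine with x ≡ 3 (mod 8): since gcd(5, 8) = 1, we get a unique residue mod 40.
    Write x = 0 + 5·t and substitute into x ≡ 3 (mod 8): 5·t ≡ 3 − 0 = 3 (mod 8).
    The inverse of 5 mod 8 is 5 (since 5·5 = 25 = 3·8 + 1), so t ≡ 5·3 = 15 ≡ 7 (mod 8).
    Then x = 0 + 5·7 = 35, valid modulo lcm(5, 8) = 40: x ≡ 35 (mod 40).
  Combine with x ≡ 1 (mod 13): since gcd(40, 13) = 1, we get a unique residue mod 520.
    Write x = 35 + 40·t and substitute into x ≡ 1 (mod 13): 40·t ≡ 1 − 35 = -34 (mod 13).
    Reduce coefficients mod 13: 1·t ≡ 5 (mod 13).
    So t ≡ 5 (mod 13).
    Then x = 35 + 40·5 = 235, valid modulo lcm(40, 13) = 520: x ≡ 235 (mod 520).
Verify: 235 mod 5 = 0 ✓, 235 mod 8 = 3 ✓, 235 mod 13 = 1 ✓.

x ≡ 235 (mod 520).


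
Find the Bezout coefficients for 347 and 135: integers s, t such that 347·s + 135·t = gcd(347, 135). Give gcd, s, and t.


Euclidean algorithm on (347, 135) — divide until remainder is 0:
  347 = 2 · 135 + 77
  135 = 1 · 77 + 58
  77 = 1 · 58 + 19
  58 = 3 · 19 + 1
  19 = 19 · 1 + 0
gcd(347, 135) = 1.
Track Bezout coefficients alongside the remainders: start with r₀ = 347 = a·1 + b·0 (s = 1, t = 0) and r₁ = 135 = a·0 + b·1 (s = 0, t = 1); each new remainder r_{k+1} = r_{k-1} − q_k·r_k inherits s_{k+1} = s_{k-1} − q_k·s_k, t_{k+1} = t_{k-1} − q_k·t_k, so r_k = a·s_k + b·t_k at every step:
  q = 2: r = 77, s = 1 − 2·0 = 1, t = 0 − 2·1 = -2  (check: 347·1 + 135·(-2) = 77)
  q = 1: r = 58, s = 0 − 1·1 = -1, t = 1 − 1·(-2) = 3  (check: 347·(-1) + 135·3 = 58)
  q = 1: r = 19, s = 1 − 1·(-1) = 2, t = -2 − 1·3 = -5  (check: 347·2 + 135·(-5) = 19)
  q = 3: r = 1, s = -1 − 3·2 = -7, t = 3 − 3·(-5) = 18  (check: 347·(-7) + 135·18 = 1)
The row with r = 1 (the gcd) gives the Bezout coefficients s = -7, t = 18.
Result: 347 · (-7) + 135 · (18) = 1.

gcd(347, 135) = 1; s = -7, t = 18 (check: 347·(-7) + 135·18 = 1).


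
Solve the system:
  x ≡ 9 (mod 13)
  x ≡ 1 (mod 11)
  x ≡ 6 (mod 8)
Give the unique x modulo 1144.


Moduli 13, 11, 8 are pairwise coprime; by CRT there is a unique solution modulo M = 13 · 11 · 8 = 1144.
Solve pairwise, accumulating the modulus:
  Start with x ≡ 9 (mod 13).
  Combine with x ≡ 1 (mod 11): since gcd(13, 11) = 1, we get a unique residue mod 143.
    Write x = 9 + 13·t and substitute into x ≡ 1 (mod 11): 13·t ≡ 1 − 9 = -8 (mod 11).
    Reduce coefficients mod 11: 2·t ≡ 3 (mod 11).
    The inverse of 2 mod 11 is 6 (since 2·6 = 12 = 1·11 + 1), so t ≡ 6·3 = 18 ≡ 7 (mod 11).
    Then x = 9 + 13·7 = 100, valid modulo lcm(13, 11) = 143: x ≡ 100 (mod 143).
  Combine with x ≡ 6 (mod 8): since gcd(143, 8) = 1, we get a unique residue mod 1144.
    Write x = 100 + 143·t and substitute into x ≡ 6 (mod 8): 143·t ≡ 6 − 100 = -94 (mod 8).
    Reduce coefficients mod 8: 7·t ≡ 2 (mod 8).
    The inverse of 7 mod 8 is 7 (since 7·7 = 49 = 6·8 + 1), so t ≡ 7·2 = 14 ≡ 6 (mod 8).
    Then x = 100 + 143·6 = 958, valid modulo lcm(143, 8) = 1144: x ≡ 958 (mod 1144).
Verify: 958 mod 13 = 9 ✓, 958 mod 11 = 1 ✓, 958 mod 8 = 6 ✓.

x ≡ 958 (mod 1144).


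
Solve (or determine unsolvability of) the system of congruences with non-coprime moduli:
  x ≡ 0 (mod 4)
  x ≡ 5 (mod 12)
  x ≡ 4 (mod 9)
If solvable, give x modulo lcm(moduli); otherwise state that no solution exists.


Moduli 4, 12, 9 are not pairwise coprime, so CRT works modulo lcm(m_i) when all pairwise compatibility conditions hold.
Pairwise compatibility: gcd(m_i, m_j) must divide a_i - a_j for every pair.
Merge one congruence at a time:
  Start: x ≡ 0 (mod 4).
  Combine with x ≡ 5 (mod 12): gcd(4, 12) = 4, and 5 - 0 = 5 is NOT divisible by 4.
    ⇒ system is inconsistent (no integer solution).

No solution (the system is inconsistent).


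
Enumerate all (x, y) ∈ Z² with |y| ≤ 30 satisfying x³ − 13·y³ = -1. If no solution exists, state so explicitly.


The equation is x³ - 13y³ = -1. For fixed y, x³ = 13·y³ − 1, so a solution requires the RHS to be a perfect cube.
Strategy: iterate y from -30 to 30, compute RHS = 13·y³ − 1, and check whether it is a (positive or negative) perfect cube.
Check small values of y:
  y = 0: RHS = -1 = (-1)³ ⇒ x = -1 works.
  y = 1: RHS = 12 is not a perfect cube.
  y = -1: RHS = -14 is not a perfect cube.
  y = 2: RHS = 103 is not a perfect cube.
  y = -2: RHS = -105 is not a perfect cube.
  y = 3: RHS = 350 is not a perfect cube.
  y = -3: RHS = -352 is not a perfect cube.
Continuing the search up to |y| = 30 finds no further solutions beyond those listed.
Collected solutions: (-1, 0).

Solutions (with |y| ≤ 30): (-1, 0).


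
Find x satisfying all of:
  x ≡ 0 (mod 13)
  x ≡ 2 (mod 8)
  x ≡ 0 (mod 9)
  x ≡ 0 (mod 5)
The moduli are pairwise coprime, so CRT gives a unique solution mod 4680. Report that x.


Product of moduli M = 13 · 8 · 9 · 5 = 4680.
Merge one congruence at a time:
  Start: x ≡ 0 (mod 13).
  Combine with x ≡ 2 (mod 8); new modulus lcm = 104.
    Write x = 0 + 13·t and substitute into x ≡ 2 (mod 8): 13·t ≡ 2 − 0 = 2 (mod 8).
    Reduce coefficients mod 8: 5·t ≡ 2 (mod 8).
    The inverse of 5 mod 8 is 5 (since 5·5 = 25 = 3·8 + 1), so t ≡ 5·2 = 10 ≡ 2 (mod 8).
    Then x = 0 + 13·2 = 26, valid modulo lcm(13, 8) = 104: x ≡ 26 (mod 104).
  Combine with x ≡ 0 (mod 9); new modulus lcm = 936.
    Write x = 26 + 104·t and substitute into x ≡ 0 (mod 9): 104·t ≡ 0 − 26 = -26 (mod 9).
    Reduce coefficients mod 9: 5·t ≡ 1 (mod 9).
    The inverse of 5 mod 9 is 2 (since 5·2 = 10 = 1·9 + 1), so t ≡ 2·1 = 2 ≡ 2 (mod 9).
    Then x = 26 + 104·2 = 234, valid modulo lcm(104, 9) = 936: x ≡ 234 (mod 936).
  Combine with x ≡ 0 (mod 5); new modulus lcm = 4680.
    Write x = 234 + 936·t and substitute into x ≡ 0 (mod 5): 936·t ≡ 0 − 234 = -234 (mod 5).
    Reduce coefficients mod 5: 1·t ≡ 1 (mod 5).
    So t ≡ 1 (mod 5).
    Then x = 234 + 936·1 = 1170, valid modulo lcm(936, 5) = 4680: x ≡ 1170 (mod 4680).
Verify against each original: 1170 mod 13 = 0, 1170 mod 8 = 2, 1170 mod 9 = 0, 1170 mod 5 = 0.

x ≡ 1170 (mod 4680).


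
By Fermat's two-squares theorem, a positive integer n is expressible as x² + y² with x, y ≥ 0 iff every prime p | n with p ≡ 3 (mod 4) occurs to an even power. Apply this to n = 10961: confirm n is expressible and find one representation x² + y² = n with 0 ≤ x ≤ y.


Step 1: Factor n = 10961 = 97 · 113.
Step 2: Check the mod-4 condition on each prime factor: 97 ≡ 1 (mod 4), exponent 1; 113 ≡ 1 (mod 4), exponent 1.
All primes ≡ 3 (mod 4) appear to even exponent (or don't appear), so by the two-squares theorem n IS expressible as a sum of two squares.
Step 3: Build a representation. Here n = 97 · 113 is a product of primes ≡ 1 (mod 4). Each prime p ≡ 1 (mod 4) is itself a sum of two squares; find a² by testing p − a² for a perfect square:
  97: 97 − 1² = 96, 97 − 2² = 93, 97 − 3² = 88, 97 − 4² = 81 = 9² ⇒ 97 = 4² + 9².
  113: 113 − 1² = 112, 113 − 2² = 109, 113 − 3² = 104, 113 − 4² = 97, 113 − 5² = 88, 113 − 6² = 77, 113 − 7² = 64 = 8² ⇒ 113 = 7² + 8².
  Combine using the Brahmagupta–Fibonacci identity (a² + b²)(c² + d²) = (ac − bd)² + (ad + bc)² = (ac + bd)² + (ad − bc)²:
  97 · 113 = 10961: from (4² + 9²)(7² + 8²), take (4·7 − 9·8, 4·8 + 9·7) = (28 − 72, 32 + 63) = (-44, 95); dropping signs (only squares matter) gives (44, 95); check 44² + 95² = 1936 + 9025 = 10961 ✓.
Step 4: Order so x ≤ y and verify: 44² + 95² = 1936 + 9025 = 10961 = n. ✓

n = 10961 = 44² + 95² (one valid representation with x ≤ y).


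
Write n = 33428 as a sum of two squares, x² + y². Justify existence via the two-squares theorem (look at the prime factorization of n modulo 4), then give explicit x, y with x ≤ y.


Step 1: Factor n = 33428 = 2^2 · 61 · 137.
Step 2: Check the mod-4 condition on each prime factor: 2 = 2 (special); 61 ≡ 1 (mod 4), exponent 1; 137 ≡ 1 (mod 4), exponent 1.
All primes ≡ 3 (mod 4) appear to even exponent (or don't appear), so by the two-squares theorem n IS expressible as a sum of two squares.
Step 3: Build a representation. Group n = k² · m with k = 2 and m = 61 · 137 = 8357 (a product of primes ≡ 1 (mod 4)); a representation of m scales to one of n via (k·x)² + (k·y)² = k²(x² + y²). Each prime p ≡ 1 (mod 4) is itself a sum of two squares; find a² by testing p − a² for a perfect square:
  61: 61 − 1² = 60, 61 − 2² = 57, 61 − 3² = 52, 61 − 4² = 45, 61 − 5² = 36 = 6² ⇒ 61 = 5² + 6².
  137: 137 − 1² = 136, 137 − 2² = 133, 137 − 3² = 128, 137 − 4² = 121 = 11² ⇒ 137 = 4² + 11².
  Combine using the Brahmagupta–Fibonacci identity (a² + b²)(c² + d²) = (ac − bd)² + (ad + bc)² = (ac + bd)² + (ad − bc)²:
  61 · 137 = 8357: from (5² + 6²)(4² + 11²), take (5·4 − 6·11, 5·11 + 6·4) = (20 − 66, 55 + 24) = (-46, 79); dropping signs (only squares matter) gives (46, 79); check 46² + 79² = 2116 + 6241 = 8357 ✓.
  Scale by k = 2: (2·46, 2·79) = (92, 158).
Step 4: Order so x ≤ y and verify: 92² + 158² = 8464 + 24964 = 33428 = n. ✓

n = 33428 = 92² + 158² (one valid representation with x ≤ y).


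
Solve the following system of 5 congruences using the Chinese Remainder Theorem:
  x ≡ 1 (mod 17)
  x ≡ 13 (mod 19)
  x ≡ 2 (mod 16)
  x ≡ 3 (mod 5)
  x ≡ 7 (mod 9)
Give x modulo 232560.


Product of moduli M = 17 · 19 · 16 · 5 · 9 = 232560.
Merge one congruence at a time:
  Start: x ≡ 1 (mod 17).
  Combine with x ≡ 13 (mod 19); new modulus lcm = 323.
    Write x = 1 + 17·t and substitute into x ≡ 13 (mod 19): 17·t ≡ 13 − 1 = 12 (mod 19).
    The inverse of 17 mod 19 is 9 (since 17·9 = 153 = 8·19 + 1), so t ≡ 9·12 = 108 ≡ 13 (mod 19).
    Then x = 1 + 17·13 = 222, valid modulo lcm(17, 19) = 323: x ≡ 222 (mod 323).
  Combine with x ≡ 2 (mod 16); new modulus lcm = 5168.
    Write x = 222 + 323·t and substitute into x ≡ 2 (mod 16): 323·t ≡ 2 − 222 = -220 (mod 16).
    Reduce coefficients mod 16: 3·t ≡ 4 (mod 16).
    The inverse of 3 mod 16 is 11 (since 3·11 = 33 = 2·16 + 1), so t ≡ 11·4 = 44 ≡ 12 (mod 16).
    Then x = 222 + 323·12 = 4098, valid modulo lcm(323, 16) = 5168: x ≡ 4098 (mod 5168).
  Combine with x ≡ 3 (mod 5); new modulus lcm = 25840.
    Write x = 4098 + 5168·t and substitute into x ≡ 3 (mod 5): 5168·t ≡ 3 − 4098 = -4095 (mod 5).
    Reduce coefficients mod 5: 3·t ≡ 0 (mod 5).
    The inverse of 3 mod 5 is 2 (since 3·2 = 6 = 1·5 + 1), so t ≡ 2·0 = 0 ≡ 0 (mod 5).
    Then x = 4098 + 5168·0 = 4098, valid modulo lcm(5168, 5) = 25840: x ≡ 4098 (mod 25840).
  Combine with x ≡ 7 (mod 9); new modulus lcm = 232560.
    Write x = 4098 + 25840·t and substitute into x ≡ 7 (mod 9): 25840·t ≡ 7 − 4098 = -4091 (mod 9).
    Reduce coefficients mod 9: 1·t ≡ 4 (mod 9).
    So t ≡ 4 (mod 9).
    Then x = 4098 + 25840·4 = 107458, valid modulo lcm(25840, 9) = 232560: x ≡ 107458 (mod 232560).
Verify against each original: 107458 mod 17 = 1, 107458 mod 19 = 13, 107458 mod 16 = 2, 107458 mod 5 = 3, 107458 mod 9 = 7.

x ≡ 107458 (mod 232560).


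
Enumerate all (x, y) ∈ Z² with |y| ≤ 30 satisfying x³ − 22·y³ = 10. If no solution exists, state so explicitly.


The equation is x³ - 22y³ = 10. For fixed y, x³ = 22·y³ + 10, so a solution requires the RHS to be a perfect cube.
Strategy: iterate y from -30 to 30, compute RHS = 22·y³ + 10, and check whether it is a (positive or negative) perfect cube.
Check small values of y:
  y = 0: RHS = 10 is not a perfect cube.
  y = 1: RHS = 32 is not a perfect cube.
  y = -1: RHS = -12 is not a perfect cube.
  y = 2: RHS = 186 is not a perfect cube.
  y = -2: RHS = -166 is not a perfect cube.
  y = 3: RHS = 604 is not a perfect cube.
  y = -3: RHS = -584 is not a perfect cube.
Continuing the search up to |y| = 30 finds no solutions either.
No (x, y) in the scanned range satisfies the equation.

No integer solutions with |y| ≤ 30.


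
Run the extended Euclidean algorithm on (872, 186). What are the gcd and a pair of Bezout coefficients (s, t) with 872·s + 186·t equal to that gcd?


Euclidean algorithm on (872, 186) — divide until remainder is 0:
  872 = 4 · 186 + 128
  186 = 1 · 128 + 58
  128 = 2 · 58 + 12
  58 = 4 · 12 + 10
  12 = 1 · 10 + 2
  10 = 5 · 2 + 0
gcd(872, 186) = 2.
Track Bezout coefficients alongside the remainders: start with r₀ = 872 = a·1 + b·0 (s = 1, t = 0) and r₁ = 186 = a·0 + b·1 (s = 0, t = 1); each new remainder r_{k+1} = r_{k-1} − q_k·r_k inherits s_{k+1} = s_{k-1} − q_k·s_k, t_{k+1} = t_{k-1} − q_k·t_k, so r_k = a·s_k + b·t_k at every step:
  q = 4: r = 128, s = 1 − 4·0 = 1, t = 0 − 4·1 = -4  (check: 872·1 + 186·(-4) = 128)
  q = 1: r = 58, s = 0 − 1·1 = -1, t = 1 − 1·(-4) = 5  (check: 872·(-1) + 186·5 = 58)
  q = 2: r = 12, s = 1 − 2·(-1) = 3, t = -4 − 2·5 = -14  (check: 872·3 + 186·(-14) = 12)
  q = 4: r = 10, s = -1 − 4·3 = -13, t = 5 − 4·(-14) = 61  (check: 872·(-13) + 186·61 = 10)
  q = 1: r = 2, s = 3 − 1·(-13) = 16, t = -14 − 1·61 = -75  (check: 872·16 + 186·(-75) = 2)
The row with r = 2 (the gcd) gives the Bezout coefficients s = 16, t = -75.
Result: 872 · (16) + 186 · (-75) = 2.

gcd(872, 186) = 2; s = 16, t = -75 (check: 872·16 + 186·(-75) = 2).


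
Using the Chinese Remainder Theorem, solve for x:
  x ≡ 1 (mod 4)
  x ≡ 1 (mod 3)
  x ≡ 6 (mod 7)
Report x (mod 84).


Moduli 4, 3, 7 are pairwise coprime; by CRT there is a unique solution modulo M = 4 · 3 · 7 = 84.
Solve pairwise, accumulating the modulus:
  Start with x ≡ 1 (mod 4).
  Combine with x ≡ 1 (mod 3): since gcd(4, 3) = 1, we get a unique residue mod 12.
    Write x = 1 + 4·t and substitute into x ≡ 1 (mod 3): 4·t ≡ 1 − 1 = 0 (mod 3).
    Reduce coefficients mod 3: 1·t ≡ 0 (mod 3).
    So t ≡ 0 (mod 3).
    Then x = 1 + 4·0 = 1, valid modulo lcm(4, 3) = 12: x ≡ 1 (mod 12).
  Combine with x ≡ 6 (mod 7): since gcd(12, 7) = 1, we get a unique residue mod 84.
    Write x = 1 + 12·t and substitute into x ≡ 6 (mod 7): 12·t ≡ 6 − 1 = 5 (mod 7).
    Reduce coefficients mod 7: 5·t ≡ 5 (mod 7).
    The inverse of 5 mod 7 is 3 (since 5·3 = 15 = 2·7 + 1), so t ≡ 3·5 = 15 ≡ 1 (mod 7).
    Then x = 1 + 12·1 = 13, valid modulo lcm(12, 7) = 84: x ≡ 13 (mod 84).
Verify: 13 mod 4 = 1 ✓, 13 mod 3 = 1 ✓, 13 mod 7 = 6 ✓.

x ≡ 13 (mod 84).


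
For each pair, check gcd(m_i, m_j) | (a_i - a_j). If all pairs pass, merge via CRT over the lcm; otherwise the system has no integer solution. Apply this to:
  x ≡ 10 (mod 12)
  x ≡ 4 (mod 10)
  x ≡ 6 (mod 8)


Moduli 12, 10, 8 are not pairwise coprime, so CRT works modulo lcm(m_i) when all pairwise compatibility conditions hold.
Pairwise compatibility: gcd(m_i, m_j) must divide a_i - a_j for every pair.
Merge one congruence at a time:
  Start: x ≡ 10 (mod 12).
  Combine with x ≡ 4 (mod 10): gcd(12, 10) = 2; 4 - 10 = -6, which IS divisible by 2, so compatible.
    Write x = 10 + 12·t and substitute into x ≡ 4 (mod 10): 12·t ≡ 4 − 10 = -6 (mod 10).
    Divide the congruence (and modulus) by g = 2: 6·t ≡ -3 (mod 5).
    Reduce coefficients mod 5: 1·t ≡ 2 (mod 5).
    So t ≡ 2 (mod 5).
    Then x = 10 + 12·2 = 34, valid modulo lcm(12, 10) = 60: x ≡ 34 (mod 60).
  Combine with x ≡ 6 (mod 8): gcd(60, 8) = 4; 6 - 34 = -28, which IS divisible by 4, so compatible.
    Write x = 34 + 60·t and substitute into x ≡ 6 (mod 8): 60·t ≡ 6 − 34 = -28 (mod 8).
    Divide the congruence (and modulus) by g = 4: 15·t ≡ -7 (mod 2).
    Reduce coefficients mod 2: 1·t ≡ 1 (mod 2).
    So t ≡ 1 (mod 2).
    Then x = 34 + 60·1 = 94, valid modulo lcm(60, 8) = 120: x ≡ 94 (mod 120).
Verify: 94 mod 12 = 10, 94 mod 10 = 4, 94 mod 8 = 6.

x ≡ 94 (mod 120).


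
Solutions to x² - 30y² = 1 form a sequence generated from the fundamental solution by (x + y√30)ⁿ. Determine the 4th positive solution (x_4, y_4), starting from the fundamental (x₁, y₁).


Step 1: Find the fundamental solution (x₁, y₁) of x² - 30y² = 1.
  Expand √30 as a continued fraction. a₀ = ⌊√30⌋ = 5; iterate m_{k+1} = d_k·a_k − m_k, d_{k+1} = (30 − m_{k+1}²)/d_k, a_{k+1} = ⌊(a₀ + m_{k+1})/d_{k+1}⌋ (starting m₀ = 0, d₀ = 1), with convergents p_k = a_k·p_{k-1} + p_{k-2}, q_k = a_k·q_{k-1} + q_{k-2} (p₋₁ = 1, q₋₁ = 0):
  k = 0: a₀ = 5; p₀/q₀ = 5/1; p₀² − 30·q₀² = 25 − 30 = -5.
  k = 1: m = 5, d = 5, a = ⌊(5 + 5)/5⌋ = 2; p/q = (2·5 + 1)/(2·1 + 0) = 11/2; p² − 30·q² = 121 − 120 = 1.
  The first convergent with p² − 30·q² = 1 gives the fundamental solution (x₁, y₁) = (11, 2).
Step 2: Apply the recurrence (x_{n+1}, y_{n+1}) = (x₁x_n + 30y₁y_n, x₁y_n + y₁x_n) repeatedly.
  From (x_1, y_1) = (11, 2): x_2 = 11·11 + 30·2·2 = 241; y_2 = 11·2 + 2·11 = 44.
  From (x_2, y_2) = (241, 44): x_3 = 11·241 + 30·2·44 = 5291; y_3 = 11·44 + 2·241 = 966.
  From (x_3, y_3) = (5291, 966): x_4 = 11·5291 + 30·2·966 = 116161; y_4 = 11·966 + 2·5291 = 21208.
Step 3: Verify x_4² - 30·y_4² = 13493377921 - 13493377920 = 1 (should be 1). ✓

(x_1, y_1) = (11, 2); (x_4, y_4) = (116161, 21208).


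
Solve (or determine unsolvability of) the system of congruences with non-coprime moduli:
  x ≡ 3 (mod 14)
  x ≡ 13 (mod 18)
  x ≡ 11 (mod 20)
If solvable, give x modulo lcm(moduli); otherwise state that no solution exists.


Moduli 14, 18, 20 are not pairwise coprime, so CRT works modulo lcm(m_i) when all pairwise compatibility conditions hold.
Pairwise compatibility: gcd(m_i, m_j) must divide a_i - a_j for every pair.
Merge one congruence at a time:
  Start: x ≡ 3 (mod 14).
  Combine with x ≡ 13 (mod 18): gcd(14, 18) = 2; 13 - 3 = 10, which IS divisible by 2, so compatible.
    Write x = 3 + 14·t and substitute into x ≡ 13 (mod 18): 14·t ≡ 13 − 3 = 10 (mod 18).
    Divide the congruence (and modulus) by g = 2: 7·t ≡ 5 (mod 9).
    The inverse of 7 mod 9 is 4 (since 7·4 = 28 = 3·9 + 1), so t ≡ 4·5 = 20 ≡ 2 (mod 9).
    Then x = 3 + 14·2 = 31, valid modulo lcm(14, 18) = 126: x ≡ 31 (mod 126).
  Combine with x ≡ 11 (mod 20): gcd(126, 20) = 2; 11 - 31 = -20, which IS divisible by 2, so compatible.
    Write x = 31 + 126·t and substitute into x ≡ 11 (mod 20): 126·t ≡ 11 − 31 = -20 (mod 20).
    Divide the congruence (and modulus) by g = 2: 63·t ≡ -10 (mod 10).
    Reduce coefficients mod 10: 3·t ≡ 0 (mod 10).
    The inverse of 3 mod 10 is 7 (since 3·7 = 21 = 2·10 + 1), so t ≡ 7·0 = 0 ≡ 0 (mod 10).
    Then x = 31 + 126·0 = 31, valid modulo lcm(126, 20) = 1260: x ≡ 31 (mod 1260).
Verify: 31 mod 14 = 3, 31 mod 18 = 13, 31 mod 20 = 11.

x ≡ 31 (mod 1260).


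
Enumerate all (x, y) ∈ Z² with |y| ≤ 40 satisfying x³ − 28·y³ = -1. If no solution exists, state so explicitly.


The equation is x³ - 28y³ = -1. For fixed y, x³ = 28·y³ − 1, so a solution requires the RHS to be a perfect cube.
Strategy: iterate y from -40 to 40, compute RHS = 28·y³ − 1, and check whether it is a (positive or negative) perfect cube.
Check small values of y:
  y = 0: RHS = -1 = (-1)³ ⇒ x = -1 works.
  y = 1: RHS = 27 = (3)³ ⇒ x = 3 works.
  y = -1: RHS = -29 is not a perfect cube.
  y = 2: RHS = 223 is not a perfect cube.
  y = -2: RHS = -225 is not a perfect cube.
  y = 3: RHS = 755 is not a perfect cube.
  y = -3: RHS = -757 is not a perfect cube.
Continuing the search up to |y| = 40 finds no further solutions beyond those listed.
Collected solutions: (-1, 0), (3, 1).

Solutions (with |y| ≤ 40): (-1, 0), (3, 1).


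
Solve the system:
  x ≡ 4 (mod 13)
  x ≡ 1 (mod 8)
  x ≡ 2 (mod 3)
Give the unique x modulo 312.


Moduli 13, 8, 3 are pairwise coprime; by CRT there is a unique solution modulo M = 13 · 8 · 3 = 312.
Solve pairwise, accumulating the modulus:
  Start with x ≡ 4 (mod 13).
  Combine with x ≡ 1 (mod 8): since gcd(13, 8) = 1, we get a unique residue mod 104.
    Write x = 4 + 13·t and substitute into x ≡ 1 (mod 8): 13·t ≡ 1 − 4 = -3 (mod 8).
    Reduce coefficients mod 8: 5·t ≡ 5 (mod 8).
    The inverse of 5 mod 8 is 5 (since 5·5 = 25 = 3·8 + 1), so t ≡ 5·5 = 25 ≡ 1 (mod 8).
    Then x = 4 + 13·1 = 17, valid modulo lcm(13, 8) = 104: x ≡ 17 (mod 104).
  Combine with x ≡ 2 (mod 3): since gcd(104, 3) = 1, we get a unique residue mod 312.
    Write x = 17 + 104·t and substitute into x ≡ 2 (mod 3): 104·t ≡ 2 − 17 = -15 (mod 3).
    Reduce coefficients mod 3: 2·t ≡ 0 (mod 3).
    The inverse of 2 mod 3 is 2 (since 2·2 = 4 = 1·3 + 1), so t ≡ 2·0 = 0 ≡ 0 (mod 3).
    Then x = 17 + 104·0 = 17, valid modulo lcm(104, 3) = 312: x ≡ 17 (mod 312).
Verify: 17 mod 13 = 4 ✓, 17 mod 8 = 1 ✓, 17 mod 3 = 2 ✓.

x ≡ 17 (mod 312).


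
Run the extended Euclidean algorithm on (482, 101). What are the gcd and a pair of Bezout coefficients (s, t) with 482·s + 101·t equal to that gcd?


Euclidean algorithm on (482, 101) — divide until remainder is 0:
  482 = 4 · 101 + 78
  101 = 1 · 78 + 23
  78 = 3 · 23 + 9
  23 = 2 · 9 + 5
  9 = 1 · 5 + 4
  5 = 1 · 4 + 1
  4 = 4 · 1 + 0
gcd(482, 101) = 1.
Track Bezout coefficients alongside the remainders: start with r₀ = 482 = a·1 + b·0 (s = 1, t = 0) and r₁ = 101 = a·0 + b·1 (s = 0, t = 1); each new remainder r_{k+1} = r_{k-1} − q_k·r_k inherits s_{k+1} = s_{k-1} − q_k·s_k, t_{k+1} = t_{k-1} − q_k·t_k, so r_k = a·s_k + b·t_k at every step:
  q = 4: r = 78, s = 1 − 4·0 = 1, t = 0 − 4·1 = -4  (check: 482·1 + 101·(-4) = 78)
  q = 1: r = 23, s = 0 − 1·1 = -1, t = 1 − 1·(-4) = 5  (check: 482·(-1) + 101·5 = 23)
  q = 3: r = 9, s = 1 − 3·(-1) = 4, t = -4 − 3·5 = -19  (check: 482·4 + 101·(-19) = 9)
  q = 2: r = 5, s = -1 − 2·4 = -9, t = 5 − 2·(-19) = 43  (check: 482·(-9) + 101·43 = 5)
  q = 1: r = 4, s = 4 − 1·(-9) = 13, t = -19 − 1·43 = -62  (check: 482·13 + 101·(-62) = 4)
  q = 1: r = 1, s = -9 − 1·13 = -22, t = 43 − 1·(-62) = 105  (check: 482·(-22) + 101·105 = 1)
The row with r = 1 (the gcd) gives the Bezout coefficients s = -22, t = 105.
Result: 482 · (-22) + 101 · (105) = 1.

gcd(482, 101) = 1; s = -22, t = 105 (check: 482·(-22) + 101·105 = 1).


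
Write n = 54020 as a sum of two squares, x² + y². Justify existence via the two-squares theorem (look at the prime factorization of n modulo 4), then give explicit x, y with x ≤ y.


Step 1: Factor n = 54020 = 2^2 · 5 · 37 · 73.
Step 2: Check the mod-4 condition on each prime factor: 2 = 2 (special); 5 ≡ 1 (mod 4), exponent 1; 37 ≡ 1 (mod 4), exponent 1; 73 ≡ 1 (mod 4), exponent 1.
All primes ≡ 3 (mod 4) appear to even exponent (or don't appear), so by the two-squares theorem n IS expressible as a sum of two squares.
Step 3: Build a representation. Group n = k² · m with k = 2 and m = 5 · 37 · 73 = 13505 (a product of primes ≡ 1 (mod 4)); a representation of m scales to one of n via (k·x)² + (k·y)² = k²(x² + y²). Each prime p ≡ 1 (mod 4) is itself a sum of two squares; find a² by testing p − a² for a perfect square:
  5: 5 − 1² = 4 = 2² ⇒ 5 = 1² + 2².
  37: 37 − 1² = 36 = 6² ⇒ 37 = 1² + 6².
  73: 73 − 1² = 72, 73 − 2² = 69, 73 − 3² = 64 = 8² ⇒ 73 = 3² + 8².
  Combine using the Brahmagupta–Fibonacci identity (a² + b²)(c² + d²) = (ac − bd)² + (ad + bc)² = (ac + bd)² + (ad − bc)²:
  5 · 37 = 185: from (1² + 2²)(1² + 6²), take (1·1 − 2·6, 1·6 + 2·1) = (1 − 12, 6 + 2) = (-11, 8); dropping signs (only squares matter) gives (11, 8); check 11² + 8² = 121 + 64 = 185 ✓.
  185 · 73 = 13505: from (11² + 8²)(3² + 8²), take (11·3 − 8·8, 11·8 + 8·3) = (33 − 64, 88 + 24) = (-31, 112); dropping signs (only squares matter) gives (31, 112); check 31² + 112² = 961 + 12544 = 13505 ✓.
  Scale by k = 2: (2·31, 2·112) = (62, 224).
Step 4: Order so x ≤ y and verify: 62² + 224² = 3844 + 50176 = 54020 = n. ✓

n = 54020 = 62² + 224² (one valid representation with x ≤ y).


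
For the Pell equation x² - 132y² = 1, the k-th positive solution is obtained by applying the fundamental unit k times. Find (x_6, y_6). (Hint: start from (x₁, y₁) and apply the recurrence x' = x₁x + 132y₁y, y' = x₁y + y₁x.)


Step 1: Find the fundamental solution (x₁, y₁) of x² - 132y² = 1.
  Expand √132 as a continued fraction. a₀ = ⌊√132⌋ = 11; iterate m_{k+1} = d_k·a_k − m_k, d_{k+1} = (132 − m_{k+1}²)/d_k, a_{k+1} = ⌊(a₀ + m_{k+1})/d_{k+1}⌋ (starting m₀ = 0, d₀ = 1), with convergents p_k = a_k·p_{k-1} + p_{k-2}, q_k = a_k·q_{k-1} + q_{k-2} (p₋₁ = 1, q₋₁ = 0):
  k = 0: a₀ = 11; p₀/q₀ = 11/1; p₀² − 132·q₀² = 121 − 132 = -11.
  k = 1: m = 11, d = 11, a = ⌊(11 + 11)/11⌋ = 2; p/q = (2·11 + 1)/(2·1 + 0) = 23/2; p² − 132·q² = 529 − 528 = 1.
  The first convergent with p² − 132·q² = 1 gives the fundamental solution (x₁, y₁) = (23, 2).
Step 2: Apply the recurrence (x_{n+1}, y_{n+1}) = (x₁x_n + 132y₁y_n, x₁y_n + y₁x_n) repeatedly.
  From (x_1, y_1) = (23, 2): x_2 = 23·23 + 132·2·2 = 1057; y_2 = 23·2 + 2·23 = 92.
  From (x_2, y_2) = (1057, 92): x_3 = 23·1057 + 132·2·92 = 48599; y_3 = 23·92 + 2·1057 = 4230.
  From (x_3, y_3) = (48599, 4230): x_4 = 23·48599 + 132·2·4230 = 2234497; y_4 = 23·4230 + 2·48599 = 194488.
  From (x_4, y_4) = (2234497, 194488): x_5 = 23·2234497 + 132·2·194488 = 102738263; y_5 = 23·194488 + 2·2234497 = 8942218.
  From (x_5, y_5) = (102738263, 8942218): x_6 = 23·102738263 + 132·2·8942218 = 4723725601; y_6 = 23·8942218 + 2·102738263 = 411147540.
Step 3: Verify x_6² - 132·y_6² = 22313583553542811201 - 22313583553542811200 = 1 (should be 1). ✓

(x_1, y_1) = (23, 2); (x_6, y_6) = (4723725601, 411147540).


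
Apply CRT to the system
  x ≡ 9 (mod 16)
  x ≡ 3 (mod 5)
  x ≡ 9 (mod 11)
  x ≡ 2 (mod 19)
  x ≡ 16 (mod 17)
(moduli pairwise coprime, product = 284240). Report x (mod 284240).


Product of moduli M = 16 · 5 · 11 · 19 · 17 = 284240.
Merge one congruence at a time:
  Start: x ≡ 9 (mod 16).
  Combine with x ≡ 3 (mod 5); new modulus lcm = 80.
    Write x = 9 + 16·t and substitute into x ≡ 3 (mod 5): 16·t ≡ 3 − 9 = -6 (mod 5).
    Reduce coefficients mod 5: 1·t ≡ 4 (mod 5).
    So t ≡ 4 (mod 5).
    Then x = 9 + 16·4 = 73, valid modulo lcm(16, 5) = 80: x ≡ 73 (mod 80).
  Combine with x ≡ 9 (mod 11); new modulus lcm = 880.
    Write x = 73 + 80·t and substitute into x ≡ 9 (mod 11): 80·t ≡ 9 − 73 = -64 (mod 11).
    Reduce coefficients mod 11: 3·t ≡ 2 (mod 11).
    The inverse of 3 mod 11 is 4 (since 3·4 = 12 = 1·11 + 1), so t ≡ 4·2 = 8 ≡ 8 (mod 11).
    Then x = 73 + 80·8 = 713, valid modulo lcm(80, 11) = 880: x ≡ 713 (mod 880).
  Combine with x ≡ 2 (mod 19); new modulus lcm = 16720.
    Write x = 713 + 880·t and substitute into x ≡ 2 (mod 19): 880·t ≡ 2 − 713 = -711 (mod 19).
    Reduce coefficients mod 19: 6·t ≡ 11 (mod 19).
    The inverse of 6 mod 19 is 16 (since 6·16 = 96 = 5·19 + 1), so t ≡ 16·11 = 176 ≡ 5 (mod 19).
    Then x = 713 + 880·5 = 5113, valid modulo lcm(880, 19) = 16720: x ≡ 5113 (mod 16720).
  Combine with x ≡ 16 (mod 17); new modulus lcm = 284240.
    Write x = 5113 + 16720·t and substitute into x ≡ 16 (mod 17): 16720·t ≡ 16 − 5113 = -5097 (mod 17).
    Reduce coefficients mod 17: 9·t ≡ 3 (mod 17).
    The inverse of 9 mod 17 is 2 (since 9·2 = 18 = 1·17 + 1), so t ≡ 2·3 = 6 ≡ 6 (mod 17).
    Then x = 5113 + 16720·6 = 105433, valid modulo lcm(16720, 17) = 284240: x ≡ 105433 (mod 284240).
Verify against each original: 105433 mod 16 = 9, 105433 mod 5 = 3, 105433 mod 11 = 9, 105433 mod 19 = 2, 105433 mod 17 = 16.

x ≡ 105433 (mod 284240).


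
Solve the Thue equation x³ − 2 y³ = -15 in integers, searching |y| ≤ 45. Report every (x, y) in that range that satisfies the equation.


The equation is x³ - 2y³ = -15. For fixed y, x³ = 2·y³ − 15, so a solution requires the RHS to be a perfect cube.
Strategy: iterate y from -45 to 45, compute RHS = 2·y³ − 15, and check whether it is a (positive or negative) perfect cube.
Check small values of y:
  y = 0: RHS = -15 is not a perfect cube.
  y = 1: RHS = -13 is not a perfect cube.
  y = -1: RHS = -17 is not a perfect cube.
  y = 2: RHS = 1 = (1)³ ⇒ x = 1 works.
  y = -2: RHS = -31 is not a perfect cube.
  y = 3: RHS = 39 is not a perfect cube.
  y = -3: RHS = -69 is not a perfect cube.
Continuing the search up to |y| = 45 finds no further solutions beyond those listed.
Collected solutions: (1, 2).

Solutions (with |y| ≤ 45): (1, 2).


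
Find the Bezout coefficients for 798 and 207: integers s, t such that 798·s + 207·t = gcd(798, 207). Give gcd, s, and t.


Euclidean algorithm on (798, 207) — divide until remainder is 0:
  798 = 3 · 207 + 177
  207 = 1 · 177 + 30
  177 = 5 · 30 + 27
  30 = 1 · 27 + 3
  27 = 9 · 3 + 0
gcd(798, 207) = 3.
Track Bezout coefficients alongside the remainders: start with r₀ = 798 = a·1 + b·0 (s = 1, t = 0) and r₁ = 207 = a·0 + b·1 (s = 0, t = 1); each new remainder r_{k+1} = r_{k-1} − q_k·r_k inherits s_{k+1} = s_{k-1} − q_k·s_k, t_{k+1} = t_{k-1} − q_k·t_k, so r_k = a·s_k + b·t_k at every step:
  q = 3: r = 177, s = 1 − 3·0 = 1, t = 0 − 3·1 = -3  (check: 798·1 + 207·(-3) = 177)
  q = 1: r = 30, s = 0 − 1·1 = -1, t = 1 − 1·(-3) = 4  (check: 798·(-1) + 207·4 = 30)
  q = 5: r = 27, s = 1 − 5·(-1) = 6, t = -3 − 5·4 = -23  (check: 798·6 + 207·(-23) = 27)
  q = 1: r = 3, s = -1 − 1·6 = -7, t = 4 − 1·(-23) = 27  (check: 798·(-7) + 207·27 = 3)
The row with r = 3 (the gcd) gives the Bezout coefficients s = -7, t = 27.
Result: 798 · (-7) + 207 · (27) = 3.

gcd(798, 207) = 3; s = -7, t = 27 (check: 798·(-7) + 207·27 = 3).


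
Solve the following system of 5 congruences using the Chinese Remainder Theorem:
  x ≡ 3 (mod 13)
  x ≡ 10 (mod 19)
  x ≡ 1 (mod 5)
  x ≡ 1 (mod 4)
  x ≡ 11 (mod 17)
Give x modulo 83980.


Product of moduli M = 13 · 19 · 5 · 4 · 17 = 83980.
Merge one congruence at a time:
  Start: x ≡ 3 (mod 13).
  Combine with x ≡ 10 (mod 19); new modulus lcm = 247.
    Write x = 3 + 13·t and substitute into x ≡ 10 (mod 19): 13·t ≡ 10 − 3 = 7 (mod 19).
    The inverse of 13 mod 19 is 3 (since 13·3 = 39 = 2·19 + 1), so t ≡ 3·7 = 21 ≡ 2 (mod 19).
    Then x = 3 + 13·2 = 29, valid modulo lcm(13, 19) = 247: x ≡ 29 (mod 247).
  Combine with x ≡ 1 (mod 5); new modulus lcm = 1235.
    Write x = 29 + 247·t and substitute into x ≡ 1 (mod 5): 247·t ≡ 1 − 29 = -28 (mod 5).
    Reduce coefficients mod 5: 2·t ≡ 2 (mod 5).
    The inverse of 2 mod 5 is 3 (since 2·3 = 6 = 1·5 + 1), so t ≡ 3·2 = 6 ≡ 1 (mod 5).
    Then x = 29 + 247·1 = 276, valid modulo lcm(247, 5) = 1235: x ≡ 276 (mod 1235).
  Combine with x ≡ 1 (mod 4); new modulus lcm = 4940.
    Write x = 276 + 1235·t and substitute into x ≡ 1 (mod 4): 1235·t ≡ 1 − 276 = -275 (mod 4).
    Reduce coefficients mod 4: 3·t ≡ 1 (mod 4).
    The inverse of 3 mod 4 is 3 (since 3·3 = 9 = 2·4 + 1), so t ≡ 3·1 = 3 ≡ 3 (mod 4).
    Then x = 276 + 1235·3 = 3981, valid modulo lcm(1235, 4) = 4940: x ≡ 3981 (mod 4940).
  Combine with x ≡ 11 (mod 17); new modulus lcm = 83980.
    Write x = 3981 + 4940·t and substitute into x ≡ 11 (mod 17): 4940·t ≡ 11 − 3981 = -3970 (mod 17).
    Reduce coefficients mod 17: 10·t ≡ 8 (mod 17).
    The inverse of 10 mod 17 is 12 (since 10·12 = 120 = 7·17 + 1), so t ≡ 12·8 = 96 ≡ 11 (mod 17).
    Then x = 3981 + 4940·11 = 58321, valid modulo lcm(4940, 17) = 83980: x ≡ 58321 (mod 83980).
Verify against each original: 58321 mod 13 = 3, 58321 mod 19 = 10, 58321 mod 5 = 1, 58321 mod 4 = 1, 58321 mod 17 = 11.

x ≡ 58321 (mod 83980).


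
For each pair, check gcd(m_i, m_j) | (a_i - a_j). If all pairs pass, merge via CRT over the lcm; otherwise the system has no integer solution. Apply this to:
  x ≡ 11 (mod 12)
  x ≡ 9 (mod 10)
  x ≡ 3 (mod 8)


Moduli 12, 10, 8 are not pairwise coprime, so CRT works modulo lcm(m_i) when all pairwise compatibility conditions hold.
Pairwise compatibility: gcd(m_i, m_j) must divide a_i - a_j for every pair.
Merge one congruence at a time:
  Start: x ≡ 11 (mod 12).
  Combine with x ≡ 9 (mod 10): gcd(12, 10) = 2; 9 - 11 = -2, which IS divisible by 2, so compatible.
    Write x = 11 + 12·t and substitute into x ≡ 9 (mod 10): 12·t ≡ 9 − 11 = -2 (mod 10).
    Divide the congruence (and modulus) by g = 2: 6·t ≡ -1 (mod 5).
    Reduce coefficients mod 5: 1·t ≡ 4 (mod 5).
    So t ≡ 4 (mod 5).
    Then x = 11 + 12·4 = 59, valid modulo lcm(12, 10) = 60: x ≡ 59 (mod 60).
  Combine with x ≡ 3 (mod 8): gcd(60, 8) = 4; 3 - 59 = -56, which IS divisible by 4, so compatible.
    Write x = 59 + 60·t and substitute into x ≡ 3 (mod 8): 60·t ≡ 3 − 59 = -56 (mod 8).
    Divide the congruence (and modulus) by g = 4: 15·t ≡ -14 (mod 2).
    Reduce coefficients mod 2: 1·t ≡ 0 (mod 2).
    So t ≡ 0 (mod 2).
    Then x = 59 + 60·0 = 59, valid modulo lcm(60, 8) = 120: x ≡ 59 (mod 120).
Verify: 59 mod 12 = 11, 59 mod 10 = 9, 59 mod 8 = 3.

x ≡ 59 (mod 120).


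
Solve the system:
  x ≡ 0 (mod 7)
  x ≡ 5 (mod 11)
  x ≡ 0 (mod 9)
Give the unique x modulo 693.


Moduli 7, 11, 9 are pairwise coprime; by CRT there is a unique solution modulo M = 7 · 11 · 9 = 693.
Solve pairwise, accumulating the modulus:
  Start with x ≡ 0 (mod 7).
  Combine with x ≡ 5 (mod 11): since gcd(7, 11) = 1, we get a unique residue mod 77.
    Write x = 0 + 7·t and substitute into x ≡ 5 (mod 11): 7·t ≡ 5 − 0 = 5 (mod 11).
    The inverse of 7 mod 11 is 8 (since 7·8 = 56 = 5·11 + 1), so t ≡ 8·5 = 40 ≡ 7 (mod 11).
    Then x = 0 + 7·7 = 49, valid modulo lcm(7, 11) = 77: x ≡ 49 (mod 77).
  Combine with x ≡ 0 (mod 9): since gcd(77, 9) = 1, we get a unique residue mod 693.
    Write x = 49 + 77·t and substitute into x ≡ 0 (mod 9): 77·t ≡ 0 − 49 = -49 (mod 9).
    Reduce coefficients mod 9: 5·t ≡ 5 (mod 9).
    The inverse of 5 mod 9 is 2 (since 5·2 = 10 = 1·9 + 1), so t ≡ 2·5 = 10 ≡ 1 (mod 9).
    Then x = 49 + 77·1 = 126, valid modulo lcm(77, 9) = 693: x ≡ 126 (mod 693).
Verify: 126 mod 7 = 0 ✓, 126 mod 11 = 5 ✓, 126 mod 9 = 0 ✓.

x ≡ 126 (mod 693).


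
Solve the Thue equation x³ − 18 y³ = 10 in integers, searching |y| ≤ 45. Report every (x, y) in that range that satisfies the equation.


The equation is x³ - 18y³ = 10. For fixed y, x³ = 18·y³ + 10, so a solution requires the RHS to be a perfect cube.
Strategy: iterate y from -45 to 45, compute RHS = 18·y³ + 10, and check whether it is a (positive or negative) perfect cube.
Check small values of y:
  y = 0: RHS = 10 is not a perfect cube.
  y = 1: RHS = 28 is not a perfect cube.
  y = -1: RHS = -8 = (-2)³ ⇒ x = -2 works.
  y = 2: RHS = 154 is not a perfect cube.
  y = -2: RHS = -134 is not a perfect cube.
  y = 3: RHS = 496 is not a perfect cube.
  y = -3: RHS = -476 is not a perfect cube.
Continuing the search up to |y| = 45 finds no further solutions beyond those listed.
Collected solutions: (-2, -1).

Solutions (with |y| ≤ 45): (-2, -1).


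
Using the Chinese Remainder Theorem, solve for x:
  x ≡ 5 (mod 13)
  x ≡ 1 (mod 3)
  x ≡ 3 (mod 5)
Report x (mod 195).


Moduli 13, 3, 5 are pairwise coprime; by CRT there is a unique solution modulo M = 13 · 3 · 5 = 195.
Solve pairwise, accumulating the modulus:
  Start with x ≡ 5 (mod 13).
  Combine with x ≡ 1 (mod 3): since gcd(13, 3) = 1, we get a unique residue mod 39.
    Write x = 5 + 13·t and substitute into x ≡ 1 (mod 3): 13·t ≡ 1 − 5 = -4 (mod 3).
    Reduce coefficients mod 3: 1·t ≡ 2 (mod 3).
    So t ≡ 2 (mod 3).
    Then x = 5 + 13·2 = 31, valid modulo lcm(13, 3) = 39: x ≡ 31 (mod 39).
  Combine with x ≡ 3 (mod 5): since gcd(39, 5) = 1, we get a unique residue mod 195.
    Write x = 31 + 39·t and substitute into x ≡ 3 (mod 5): 39·t ≡ 3 − 31 = -28 (mod 5).
    Reduce coefficients mod 5: 4·t ≡ 2 (mod 5).
    The inverse of 4 mod 5 is 4 (since 4·4 = 16 = 3·5 + 1), so t ≡ 4·2 = 8 ≡ 3 (mod 5).
    Then x = 31 + 39·3 = 148, valid modulo lcm(39, 5) = 195: x ≡ 148 (mod 195).
Verify: 148 mod 13 = 5 ✓, 148 mod 3 = 1 ✓, 148 mod 5 = 3 ✓.

x ≡ 148 (mod 195).


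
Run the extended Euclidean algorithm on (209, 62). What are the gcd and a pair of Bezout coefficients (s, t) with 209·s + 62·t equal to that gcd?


Euclidean algorithm on (209, 62) — divide until remainder is 0:
  209 = 3 · 62 + 23
  62 = 2 · 23 + 16
  23 = 1 · 16 + 7
  16 = 2 · 7 + 2
  7 = 3 · 2 + 1
  2 = 2 · 1 + 0
gcd(209, 62) = 1.
Track Bezout coefficients alongside the remainders: start with r₀ = 209 = a·1 + b·0 (s = 1, t = 0) and r₁ = 62 = a·0 + b·1 (s = 0, t = 1); each new remainder r_{k+1} = r_{k-1} − q_k·r_k inherits s_{k+1} = s_{k-1} − q_k·s_k, t_{k+1} = t_{k-1} − q_k·t_k, so r_k = a·s_k + b·t_k at every step:
  q = 3: r = 23, s = 1 − 3·0 = 1, t = 0 − 3·1 = -3  (check: 209·1 + 62·(-3) = 23)
  q = 2: r = 16, s = 0 − 2·1 = -2, t = 1 − 2·(-3) = 7  (check: 209·(-2) + 62·7 = 16)
  q = 1: r = 7, s = 1 − 1·(-2) = 3, t = -3 − 1·7 = -10  (check: 209·3 + 62·(-10) = 7)
  q = 2: r = 2, s = -2 − 2·3 = -8, t = 7 − 2·(-10) = 27  (check: 209·(-8) + 62·27 = 2)
  q = 3: r = 1, s = 3 − 3·(-8) = 27, t = -10 − 3·27 = -91  (check: 209·27 + 62·(-91) = 1)
The row with r = 1 (the gcd) gives the Bezout coefficients s = 27, t = -91.
Result: 209 · (27) + 62 · (-91) = 1.

gcd(209, 62) = 1; s = 27, t = -91 (check: 209·27 + 62·(-91) = 1).


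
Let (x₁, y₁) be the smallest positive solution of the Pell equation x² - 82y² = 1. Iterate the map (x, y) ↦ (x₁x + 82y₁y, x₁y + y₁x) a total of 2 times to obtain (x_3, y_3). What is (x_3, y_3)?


Step 1: Find the fundamental solution (x₁, y₁) of x² - 82y² = 1.
  Expand √82 as a continued fraction. a₀ = ⌊√82⌋ = 9; iterate m_{k+1} = d_k·a_k − m_k, d_{k+1} = (82 − m_{k+1}²)/d_k, a_{k+1} = ⌊(a₀ + m_{k+1})/d_{k+1}⌋ (starting m₀ = 0, d₀ = 1), with convergents p_k = a_k·p_{k-1} + p_{k-2}, q_k = a_k·q_{k-1} + q_{k-2} (p₋₁ = 1, q₋₁ = 0):
  k = 0: a₀ = 9; p₀/q₀ = 9/1; p₀² − 82·q₀² = 81 − 82 = -1.
  k = 1: m = 9, d = 1, a = ⌊(9 + 9)/1⌋ = 18; p/q = (18·9 + 1)/(18·1 + 0) = 163/18; p² − 82·q² = 26569 − 26568 = 1.
  The first convergent with p² − 82·q² = 1 gives the fundamental solution (x₁, y₁) = (163, 18).
Step 2: Apply the recurrence (x_{n+1}, y_{n+1}) = (x₁x_n + 82y₁y_n, x₁y_n + y₁x_n) repeatedly.
  From (x_1, y_1) = (163, 18): x_2 = 163·163 + 82·18·18 = 53137; y_2 = 163·18 + 18·163 = 5868.
  From (x_2, y_2) = (53137, 5868): x_3 = 163·53137 + 82·18·5868 = 17322499; y_3 = 163·5868 + 18·53137 = 1912950.
Step 3: Verify x_3² - 82·y_3² = 300068971605001 - 300068971605000 = 1 (should be 1). ✓

(x_1, y_1) = (163, 18); (x_3, y_3) = (17322499, 1912950).


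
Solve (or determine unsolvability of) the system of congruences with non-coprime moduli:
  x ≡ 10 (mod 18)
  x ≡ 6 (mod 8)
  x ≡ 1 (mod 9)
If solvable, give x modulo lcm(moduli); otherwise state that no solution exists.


Moduli 18, 8, 9 are not pairwise coprime, so CRT works modulo lcm(m_i) when all pairwise compatibility conditions hold.
Pairwise compatibility: gcd(m_i, m_j) must divide a_i - a_j for every pair.
Merge one congruence at a time:
  Start: x ≡ 10 (mod 18).
  Combine with x ≡ 6 (mod 8): gcd(18, 8) = 2; 6 - 10 = -4, which IS divisible by 2, so compatible.
    Write x = 10 + 18·t and substitute into x ≡ 6 (mod 8): 18·t ≡ 6 − 10 = -4 (mod 8).
    Divide the congruence (and modulus) by g = 2: 9·t ≡ -2 (mod 4).
    Reduce coefficients mod 4: 1·t ≡ 2 (mod 4).
    So t ≡ 2 (mod 4).
    Then x = 10 + 18·2 = 46, valid modulo lcm(18, 8) = 72: x ≡ 46 (mod 72).
  Combine with x ≡ 1 (mod 9): gcd(72, 9) = 9; 1 - 46 = -45, which IS divisible by 9, so compatible.
    Write x = 46 + 72·t and substitute into x ≡ 1 (mod 9): 72·t ≡ 1 − 46 = -45 (mod 9).
    Divide the congruence (and modulus) by g = 9: 8·t ≡ -5 (mod 1).
    Modulo 1 every t works; take t = 0.
    Then x = 46 + 72·0 = 46, valid modulo lcm(72, 9) = 72: x ≡ 46 (mod 72).
Verify: 46 mod 18 = 10, 46 mod 8 = 6, 46 mod 9 = 1.

x ≡ 46 (mod 72).
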